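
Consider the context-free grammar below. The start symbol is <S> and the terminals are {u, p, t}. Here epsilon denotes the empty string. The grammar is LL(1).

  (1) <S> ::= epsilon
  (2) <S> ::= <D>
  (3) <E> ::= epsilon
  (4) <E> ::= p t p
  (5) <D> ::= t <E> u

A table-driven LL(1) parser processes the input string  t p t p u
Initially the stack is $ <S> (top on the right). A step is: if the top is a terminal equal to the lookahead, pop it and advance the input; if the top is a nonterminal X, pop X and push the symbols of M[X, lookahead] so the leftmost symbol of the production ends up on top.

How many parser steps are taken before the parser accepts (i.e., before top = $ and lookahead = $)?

8

step 1: stack=$ <S>  input=t p t p u $  — expand <S> ::= <D>
step 2: stack=$ <D>  input=t p t p u $  — expand <D> ::= t <E> u
step 3: stack=$ u <E> t  input=t p t p u $  — match t
step 4: stack=$ u <E>  input=p t p u $  — expand <E> ::= p t p
step 5: stack=$ u p t p  input=p t p u $  — match p
step 6: stack=$ u p t  input=t p u $  — match t
step 7: stack=$ u p  input=p u $  — match p
step 8: stack=$ u  input=u $  — match u
Accept reached after 8 steps.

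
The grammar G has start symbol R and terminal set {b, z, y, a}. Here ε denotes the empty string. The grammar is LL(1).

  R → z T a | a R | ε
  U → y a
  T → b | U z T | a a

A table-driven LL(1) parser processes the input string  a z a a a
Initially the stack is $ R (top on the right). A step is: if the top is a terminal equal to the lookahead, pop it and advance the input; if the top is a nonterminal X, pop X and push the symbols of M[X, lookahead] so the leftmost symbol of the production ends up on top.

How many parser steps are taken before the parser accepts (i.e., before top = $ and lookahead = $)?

step 1: stack=$ R  input=a z a a a $  — expand R → a R
step 2: stack=$ R a  input=a z a a a $  — match a
step 3: stack=$ R  input=z a a a $  — expand R → z T a
step 4: stack=$ a T z  input=z a a a $  — match z
step 5: stack=$ a T  input=a a a $  — expand T → a a
step 6: stack=$ a a a  input=a a a $  — match a
step 7: stack=$ a a  input=a a $  — match a
step 8: stack=$ a  input=a $  — match a
Accept reached after 8 steps.

8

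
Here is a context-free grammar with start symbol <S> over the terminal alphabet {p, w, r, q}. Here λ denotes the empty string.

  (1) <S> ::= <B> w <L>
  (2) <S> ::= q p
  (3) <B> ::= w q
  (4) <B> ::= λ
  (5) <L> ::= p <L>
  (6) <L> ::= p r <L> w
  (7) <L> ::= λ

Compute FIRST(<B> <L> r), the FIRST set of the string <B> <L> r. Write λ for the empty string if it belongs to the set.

FIRST(<B>) = {λ, w}
FIRST(<L>) = {λ, p}
FIRST(<S>) = {q, w}  (via <B> w <L>)
FIRST(<B> <L> r): take FIRST of each symbol in turn, carrying on past any symbol whose FIRST contains λ; result {p, r, w}.

{p, r, w}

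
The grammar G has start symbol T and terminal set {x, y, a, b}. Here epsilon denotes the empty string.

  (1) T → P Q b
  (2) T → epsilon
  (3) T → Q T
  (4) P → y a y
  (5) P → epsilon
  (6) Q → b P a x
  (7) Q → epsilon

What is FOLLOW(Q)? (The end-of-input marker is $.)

FIRST(P): from P→y a y we get {y}; from P→epsilon we get {epsilon}. So FIRST(P) = {epsilon, y}.
FIRST(Q): from Q→b P a x we get {b}; from Q→epsilon we get {epsilon}. So FIRST(Q) = {epsilon, b}.
FIRST(T): from T→P Q b we get {b, y}; from T→epsilon we get {epsilon}; from T→Q T we get {epsilon, b, y}. So FIRST(T) = {epsilon, b, y}.
FOLLOW(T) includes $ since T is the start symbol.
FOLLOW(T): in T→Q T, the suffix after T is empty (adds nothing new). Thus FOLLOW(T) = {$}.
FOLLOW(P): in T→P Q b, P is followed by Q b with FIRST {b}; in Q→b P a x, P is followed by a x with FIRST {a}. Thus FOLLOW(P) = {a, b}.
FOLLOW(Q): in T→P Q b, Q is followed by b with FIRST {b}; in T→Q T, Q is followed by T with FIRST {epsilon, b, y}; in T→Q T, the suffix after Q is nullable, so FOLLOW(Q) ⊇ FOLLOW(T) = {$}. Thus FOLLOW(Q) = {$, b, y}.

{$, b, y}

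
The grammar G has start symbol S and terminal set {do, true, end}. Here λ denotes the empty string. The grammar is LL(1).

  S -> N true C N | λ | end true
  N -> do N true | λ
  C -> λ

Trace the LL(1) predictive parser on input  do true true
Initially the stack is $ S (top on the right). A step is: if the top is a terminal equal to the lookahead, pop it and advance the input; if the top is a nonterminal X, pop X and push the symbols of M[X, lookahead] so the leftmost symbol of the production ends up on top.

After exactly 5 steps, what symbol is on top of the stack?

true

     Stack                 Input           Action
  1  $ S                   do true true $  expand S -> N true C N
  2  $ N C true N          do true true $  expand N -> do N true
  3  $ N C true true N do  do true true $  match do
  4  $ N C true true N     true true $     expand N -> λ
  5  $ N C true true       true true $     match true
Stack after step 5: $ N C true (top = true).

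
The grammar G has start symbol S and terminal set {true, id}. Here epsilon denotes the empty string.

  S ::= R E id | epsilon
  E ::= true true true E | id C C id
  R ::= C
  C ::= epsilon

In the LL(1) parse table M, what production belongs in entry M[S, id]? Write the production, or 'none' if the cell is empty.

S ::= R E id

FIRST(E): from E::=true true true E we get {true}; from E::=id C C id we get {id}. So FIRST(E) = {id, true}.
FIRST(C): from C::=epsilon we get {epsilon}. So FIRST(C) = {epsilon}.
FIRST(R): from R::=C we get {epsilon}. So FIRST(R) = {epsilon}.
FIRST(S): from S::=R E id we get {id, true}; from S::=epsilon we get {epsilon}. So FIRST(S) = {epsilon, id, true}.
FOLLOW(S) includes $ since S is the start symbol.
FOLLOW(S): S appears on no right-hand side. Thus FOLLOW(S) = {$}.
For S ::= R E id: FIRST(R E id) = {id, true}, so it goes in M[S, t] for t ∈ {id, true}.
For S ::= epsilon: FIRST(epsilon) = {epsilon}, so it goes in M[S, t] for t ∈ {}; since epsilon ∈ FIRST, also for every t ∈ FOLLOW(S) = {$}.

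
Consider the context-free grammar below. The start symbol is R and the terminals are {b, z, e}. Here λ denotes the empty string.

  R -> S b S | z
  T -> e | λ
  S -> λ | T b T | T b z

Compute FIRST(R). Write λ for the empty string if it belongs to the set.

{b, e, z}

FIRST(T) = {λ, e}
FIRST(S) = {λ, b, e}  (via T b T, T b z)
FIRST(R) = {b, e, z}  (via S b S)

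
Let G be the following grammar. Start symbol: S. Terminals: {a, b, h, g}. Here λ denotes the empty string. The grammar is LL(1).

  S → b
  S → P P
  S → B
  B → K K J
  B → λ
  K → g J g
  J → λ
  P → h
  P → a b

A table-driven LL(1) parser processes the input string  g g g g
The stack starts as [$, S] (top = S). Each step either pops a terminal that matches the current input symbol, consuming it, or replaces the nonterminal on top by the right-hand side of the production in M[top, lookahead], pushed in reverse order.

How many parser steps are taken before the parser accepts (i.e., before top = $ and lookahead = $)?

11

step 1: stack=$ S  input=g g g g $  — expand S → B
step 2: stack=$ B  input=g g g g $  — expand B → K K J
step 3: stack=$ J K K  input=g g g g $  — expand K → g J g
step 4: stack=$ J K g J g  input=g g g g $  — match g
step 5: stack=$ J K g J  input=g g g $  — expand J → λ
step 6: stack=$ J K g  input=g g g $  — match g
step 7: stack=$ J K  input=g g $  — expand K → g J g
step 8: stack=$ J g J g  input=g g $  — match g
step 9: stack=$ J g J  input=g $  — expand J → λ
step 10: stack=$ J g  input=g $  — match g
step 11: stack=$ J  input=$  — expand J → λ
Accept reached after 11 steps.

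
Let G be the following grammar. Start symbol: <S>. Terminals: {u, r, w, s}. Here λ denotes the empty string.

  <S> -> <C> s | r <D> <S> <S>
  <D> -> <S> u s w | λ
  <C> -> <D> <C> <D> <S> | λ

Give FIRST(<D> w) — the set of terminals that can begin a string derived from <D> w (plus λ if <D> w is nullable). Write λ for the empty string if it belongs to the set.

FIRST(<S>): from <S>-><C> s we get {r, s}; from <S>->r <D> <S> <S> we get {r}. So FIRST(<S>) = {r, s}.
FIRST(<D>): from <D>-><S> u s w we get {r, s}; from <D>->λ we get {λ}. So FIRST(<D>) = {λ, r, s}.
FIRST(<C>): from <C>-><D> <C> <D> <S> we get {r, s}; from <C>->λ we get {λ}. So FIRST(<C>) = {λ, r, s}.
FIRST(<D> w): take FIRST of each symbol in turn, carrying on past any symbol whose FIRST contains λ; result {r, s, w}.

{r, s, w}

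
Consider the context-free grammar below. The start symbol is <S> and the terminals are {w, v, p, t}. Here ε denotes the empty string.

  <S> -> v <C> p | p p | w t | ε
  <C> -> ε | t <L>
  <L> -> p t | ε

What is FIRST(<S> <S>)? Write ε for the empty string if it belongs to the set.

{ε, p, v, w}

FIRST(<S>): from <S>->v <C> p we get {v}; from <S>->p p we get {p}; from <S>->w t we get {w}; from <S>->ε we get {ε}. So FIRST(<S>) = {ε, p, v, w}.
FIRST(<C>): from <C>->ε we get {ε}; from <C>->t <L> we get {t}. So FIRST(<C>) = {ε, t}.
FIRST(<L>): from <L>->p t we get {p}; from <L>->ε we get {ε}. So FIRST(<L>) = {ε, p}.
FIRST(<S> <S>): take FIRST of each symbol in turn, carrying on past any symbol whose FIRST contains ε; result {ε, p, v, w}.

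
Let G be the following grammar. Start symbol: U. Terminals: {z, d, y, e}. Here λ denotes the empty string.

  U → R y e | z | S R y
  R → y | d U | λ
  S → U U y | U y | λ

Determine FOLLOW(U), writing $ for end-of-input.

{$, d, y, z}

FIRST(R) = {λ, d, y}
FIRST(U) = {d, y, z}  (via R y e, S R y)
FIRST(S) = {λ, d, y, z}  (via U U y, U y)
FOLLOW(U) includes $ since U is the start symbol.
FOLLOW(R): in U→R y e, R is followed by y e with FIRST {y}; in U→S R y, R is followed by y with FIRST {y}. Thus FOLLOW(R) = {y}.
FOLLOW(U): in R→d U, the suffix after U is empty, so FOLLOW(U) ⊇ FOLLOW(R) = {y}; in S→U U y (occurrence 1), U is followed by U y with FIRST {d, y, z}; in S→U U y (occurrence 2), U is followed by y with FIRST {y}; in S→U y, U is followed by y with FIRST {y}. Thus FOLLOW(U) = {$, d, y, z}.
FOLLOW(S): in U→S R y, S is followed by R y with FIRST {d, y}. Thus FOLLOW(S) = {d, y}.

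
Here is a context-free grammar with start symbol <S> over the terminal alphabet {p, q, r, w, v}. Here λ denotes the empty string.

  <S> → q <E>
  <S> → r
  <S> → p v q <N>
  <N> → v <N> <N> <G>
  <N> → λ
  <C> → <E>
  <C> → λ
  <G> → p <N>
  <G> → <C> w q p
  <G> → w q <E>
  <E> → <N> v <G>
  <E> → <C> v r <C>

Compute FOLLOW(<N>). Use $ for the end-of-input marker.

{$, p, v, w}

FIRST(<S>): from <S>→q <E> we get {q}; from <S>→r we get {r}; from <S>→p v q <N> we get {p}. So FIRST(<S>) = {p, q, r}.
FIRST(<N>): from <N>→v <N> <N> <G> we get {v}; from <N>→λ we get {λ}. So FIRST(<N>) = {λ, v}.
FIRST(<C>): from <C>→<E> we get {v}; from <C>→λ we get {λ}. So FIRST(<C>) = {λ, v}.
FIRST(<G>): from <G>→p <N> we get {p}; from <G>→<C> w q p we get {v, w}; from <G>→w q <E> we get {w}. So FIRST(<G>) = {p, v, w}.
FIRST(<E>): from <E>→<N> v <G> we get {v}; from <E>→<C> v r <C> we get {v}. So FIRST(<E>) = {v}.
FOLLOW(<S>) includes $ since <S> is the start symbol.
FOLLOW(<S>): <S> appears on no right-hand side. Thus FOLLOW(<S>) = {$}.
FOLLOW(<N>): in <S>→p v q <N>, the suffix after <N> is empty, so FOLLOW(<N>) ⊇ FOLLOW(<S>) = {$}; in <N>→v <N> <N> <G> (occurrence 1), <N> is followed by <N> <G> with FIRST {p, v, w}; in <N>→v <N> <N> <G> (occurrence 2), <N> is followed by <G> with FIRST {p, v, w}; in <G>→p <N>, the suffix after <N> is empty, so FOLLOW(<N>) ⊇ FOLLOW(<G>) = {$, p, v, w}; in <E>→<N> v <G>, <N> is followed by v <G> with FIRST {v}. Thus FOLLOW(<N>) = {$, p, v, w}.
FOLLOW(<C>): in <G>→<C> w q p, <C> is followed by w q p with FIRST {w}; in <E>→<C> v r <C> (occurrence 1), <C> is followed by v r <C> with FIRST {v}; in <E>→<C> v r <C> (occurrence 2), the suffix after <C> is empty, so FOLLOW(<C>) ⊇ FOLLOW(<E>) = {$, p, v, w}. Thus FOLLOW(<C>) = {$, p, v, w}.
FOLLOW(<G>): in <N>→v <N> <N> <G>, the suffix after <G> is empty, so FOLLOW(<G>) ⊇ FOLLOW(<N>) = {$, p, v, w}; in <E>→<N> v <G>, the suffix after <G> is empty, so FOLLOW(<G>) ⊇ FOLLOW(<E>) = {$, p, v, w}. Thus FOLLOW(<G>) = {$, p, v, w}.
FOLLOW(<E>): in <S>→q <E>, the suffix after <E> is empty, so FOLLOW(<E>) ⊇ FOLLOW(<S>) = {$}; in <C>→<E>, the suffix after <E> is empty, so FOLLOW(<E>) ⊇ FOLLOW(<C>) = {$, p, v, w}; in <G>→w q <E>, the suffix after <E> is empty, so FOLLOW(<E>) ⊇ FOLLOW(<G>) = {$, p, v, w}. Thus FOLLOW(<E>) = {$, p, v, w}.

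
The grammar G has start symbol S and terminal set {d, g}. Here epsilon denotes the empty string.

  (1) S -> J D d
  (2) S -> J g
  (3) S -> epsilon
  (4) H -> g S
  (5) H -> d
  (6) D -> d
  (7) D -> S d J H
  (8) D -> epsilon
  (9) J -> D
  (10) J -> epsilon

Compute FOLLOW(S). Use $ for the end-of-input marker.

FIRST(H) = {d, g}
FIRST(S) = {epsilon, d, g}  (via J D d, J g)
FIRST(D) = {epsilon, d, g}  (via S d J H)
FIRST(J) = {epsilon, d, g}  (via D)
FOLLOW(S) includes $ since S is the start symbol.
FOLLOW(J): in S->J D d, J is followed by D d with FIRST {d, g}; in S->J g, J is followed by g with FIRST {g}; in D->S d J H, J is followed by H with FIRST {d, g}. Thus FOLLOW(J) = {d, g}.
FOLLOW(D): in S->J D d, D is followed by d with FIRST {d}; in J->D, the suffix after D is empty, so FOLLOW(D) ⊇ FOLLOW(J) = {d, g}. Thus FOLLOW(D) = {d, g}.
FOLLOW(H): in D->S d J H, the suffix after H is empty, so FOLLOW(H) ⊇ FOLLOW(D) = {d, g}. Thus FOLLOW(H) = {d, g}.
FOLLOW(S): in H->g S, the suffix after S is empty, so FOLLOW(S) ⊇ FOLLOW(H) = {d, g}; in D->S d J H, S is followed by d J H with FIRST {d}. Thus FOLLOW(S) = {$, d, g}.

{$, d, g}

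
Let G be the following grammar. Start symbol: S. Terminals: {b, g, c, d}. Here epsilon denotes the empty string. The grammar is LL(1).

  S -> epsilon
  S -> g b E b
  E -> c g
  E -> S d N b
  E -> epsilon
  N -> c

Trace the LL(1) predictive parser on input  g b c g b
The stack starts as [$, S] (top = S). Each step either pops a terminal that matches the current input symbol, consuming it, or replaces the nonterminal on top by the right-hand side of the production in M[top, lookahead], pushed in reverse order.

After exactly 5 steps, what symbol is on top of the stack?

g

     Stack      Input        Action
  1  $ S        g b c g b $  expand S -> g b E b
  2  $ b E b g  g b c g b $  match g
  3  $ b E b    b c g b $    match b
  4  $ b E      c g b $      expand E -> c g
  5  $ b g c    c g b $      match c
Stack after step 5: $ b g (top = g).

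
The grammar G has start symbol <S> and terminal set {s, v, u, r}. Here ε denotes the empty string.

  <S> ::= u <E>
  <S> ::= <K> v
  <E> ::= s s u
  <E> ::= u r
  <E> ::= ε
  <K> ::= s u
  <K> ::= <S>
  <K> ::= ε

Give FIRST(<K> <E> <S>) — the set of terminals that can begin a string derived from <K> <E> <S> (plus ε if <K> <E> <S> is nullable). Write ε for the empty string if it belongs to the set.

{s, u, v}

FIRST(<E>) = {ε, s, u}
FIRST(<S>) = {s, u, v}  (via <K> v)
FIRST(<K>) = {ε, s, u, v}  (via <S>)
FIRST(<K> <E> <S>): take FIRST of each symbol in turn, carrying on past any symbol whose FIRST contains ε; result {s, u, v}.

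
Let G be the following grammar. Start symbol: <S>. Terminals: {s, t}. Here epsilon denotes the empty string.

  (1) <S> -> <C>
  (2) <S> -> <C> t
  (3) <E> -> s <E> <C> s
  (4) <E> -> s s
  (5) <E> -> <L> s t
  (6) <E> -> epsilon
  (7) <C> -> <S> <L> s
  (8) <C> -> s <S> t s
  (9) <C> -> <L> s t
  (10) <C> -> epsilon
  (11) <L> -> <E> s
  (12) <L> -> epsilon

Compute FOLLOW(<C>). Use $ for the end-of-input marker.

{$, s, t}

FIRST(<S>): from <S>-><C> we get {epsilon, s, t}; from <S>-><C> t we get {s, t}. So FIRST(<S>) = {epsilon, s, t}.
FIRST(<E>): from <E>->s <E> <C> s we get {s}; from <E>->s s we get {s}; from <E>-><L> s t we get {s}; from <E>->epsilon we get {epsilon}. So FIRST(<E>) = {epsilon, s}.
FIRST(<L>): from <L>-><E> s we get {s}; from <L>->epsilon we get {epsilon}. So FIRST(<L>) = {epsilon, s}.
FIRST(<C>): from <C>-><S> <L> s we get {s, t}; from <C>->s <S> t s we get {s}; from <C>-><L> s t we get {s}; from <C>->epsilon we get {epsilon}. So FIRST(<C>) = {epsilon, s, t}.
FOLLOW(<S>) includes $ since <S> is the start symbol.
FOLLOW(<S>): in <C>-><S> <L> s, <S> is followed by <L> s with FIRST {s}; in <C>->s <S> t s, <S> is followed by t s with FIRST {t}. Thus FOLLOW(<S>) = {$, s, t}.
FOLLOW(<E>): in <E>->s <E> <C> s, <E> is followed by <C> s with FIRST {s, t}; in <L>-><E> s, <E> is followed by s with FIRST {s}. Thus FOLLOW(<E>) = {s, t}.
FOLLOW(<C>): in <S>-><C>, the suffix after <C> is empty, so FOLLOW(<C>) ⊇ FOLLOW(<S>) = {$, s, t}; in <S>-><C> t, <C> is followed by t with FIRST {t}; in <E>->s <E> <C> s, <C> is followed by s with FIRST {s}. Thus FOLLOW(<C>) = {$, s, t}.
FOLLOW(<L>): in <E>-><L> s t, <L> is followed by s t with FIRST {s}; in <C>-><S> <L> s, <L> is followed by s with FIRST {s}; in <C>-><L> s t, <L> is followed by s t with FIRST {s}. Thus FOLLOW(<L>) = {s}.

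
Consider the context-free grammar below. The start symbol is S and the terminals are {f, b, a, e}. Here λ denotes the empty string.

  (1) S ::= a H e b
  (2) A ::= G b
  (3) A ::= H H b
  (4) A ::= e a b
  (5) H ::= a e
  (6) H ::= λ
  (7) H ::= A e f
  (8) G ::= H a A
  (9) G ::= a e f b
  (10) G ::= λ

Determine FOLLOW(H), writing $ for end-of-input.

{a, b, e}

FIRST(S) = {a}
FIRST(A) = {a, b, e}  (via G b, H H b)
FIRST(H) = {λ, a, b, e}  (via A e f)
FIRST(G) = {λ, a, b, e}  (via H a A)
FOLLOW(S) includes $ since S is the start symbol.
FOLLOW(S): S appears on no right-hand side. Thus FOLLOW(S) = {$}.
FOLLOW(H): in S::=a H e b, H is followed by e b with FIRST {e}; in A::=H H b (occurrence 1), H is followed by H b with FIRST {a, b, e}; in A::=H H b (occurrence 2), H is followed by b with FIRST {b}; in G::=H a A, H is followed by a A with FIRST {a}. Thus FOLLOW(H) = {a, b, e}.
FOLLOW(G): in A::=G b, G is followed by b with FIRST {b}. Thus FOLLOW(G) = {b}.
FOLLOW(A): in H::=A e f, A is followed by e f with FIRST {e}; in G::=H a A, the suffix after A is empty, so FOLLOW(A) ⊇ FOLLOW(G) = {b}. Thus FOLLOW(A) = {b, e}.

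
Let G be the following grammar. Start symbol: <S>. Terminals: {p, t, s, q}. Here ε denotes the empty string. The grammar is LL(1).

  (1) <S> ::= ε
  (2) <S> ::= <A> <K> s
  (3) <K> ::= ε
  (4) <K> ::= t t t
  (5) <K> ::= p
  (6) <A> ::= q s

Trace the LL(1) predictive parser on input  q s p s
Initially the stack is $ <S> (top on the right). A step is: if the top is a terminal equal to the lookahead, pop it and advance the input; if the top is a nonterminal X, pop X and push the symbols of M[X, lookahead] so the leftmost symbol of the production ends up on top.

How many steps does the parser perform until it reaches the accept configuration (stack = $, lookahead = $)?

     Stack        Input      Action
  1  $ <S>        q s p s $  expand <S> ::= <A> <K> s
  2  $ s <K> <A>  q s p s $  expand <A> ::= q s
  3  $ s <K> s q  q s p s $  match q
  4  $ s <K> s    s p s $    match s
  5  $ s <K>      p s $      expand <K> ::= p
  6  $ s p        p s $      match p
  7  $ s          s $        match s
Accept reached after 7 steps.

7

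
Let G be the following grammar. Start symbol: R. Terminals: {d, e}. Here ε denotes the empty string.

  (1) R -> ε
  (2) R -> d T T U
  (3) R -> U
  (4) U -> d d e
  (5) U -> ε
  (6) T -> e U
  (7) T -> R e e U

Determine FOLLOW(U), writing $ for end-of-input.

{$, d, e}

FIRST(U): from U->d d e we get {d}; from U->ε we get {ε}. So FIRST(U) = {ε, d}.
FIRST(R): from R->ε we get {ε}; from R->d T T U we get {d}; from R->U we get {ε, d}. So FIRST(R) = {ε, d}.
FIRST(T): from T->e U we get {e}; from T->R e e U we get {d, e}. So FIRST(T) = {d, e}.
FOLLOW(R) includes $ since R is the start symbol.
FOLLOW(R): in T->R e e U, R is followed by e e U with FIRST {e}. Thus FOLLOW(R) = {$, e}.
FOLLOW(T): in R->d T T U (occurrence 1), T is followed by T U with FIRST {d, e}; in R->d T T U (occurrence 2), T is followed by U with FIRST {ε, d}; in R->d T T U (occurrence 2), the suffix after T is nullable, so FOLLOW(T) ⊇ FOLLOW(R) = {$, e}. Thus FOLLOW(T) = {$, d, e}.
FOLLOW(U): in R->d T T U, the suffix after U is empty, so FOLLOW(U) ⊇ FOLLOW(R) = {$, e}; in R->U, the suffix after U is empty, so FOLLOW(U) ⊇ FOLLOW(R) = {$, e}; in T->e U, the suffix after U is empty, so FOLLOW(U) ⊇ FOLLOW(T) = {$, d, e}; in T->R e e U, the suffix after U is empty, so FOLLOW(U) ⊇ FOLLOW(T) = {$, d, e}. Thus FOLLOW(U) = {$, d, e}.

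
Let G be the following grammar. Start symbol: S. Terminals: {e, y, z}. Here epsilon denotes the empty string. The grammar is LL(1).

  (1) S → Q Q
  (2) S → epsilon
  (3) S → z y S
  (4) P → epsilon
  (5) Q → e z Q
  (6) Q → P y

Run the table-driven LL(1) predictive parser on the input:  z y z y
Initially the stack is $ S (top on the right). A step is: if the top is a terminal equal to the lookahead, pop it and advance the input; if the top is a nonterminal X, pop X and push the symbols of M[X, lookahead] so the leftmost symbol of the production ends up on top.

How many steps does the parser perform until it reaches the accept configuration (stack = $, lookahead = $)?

7

step 1: stack=$ S  input=z y z y $  — expand S → z y S
step 2: stack=$ S y z  input=z y z y $  — match z
step 3: stack=$ S y  input=y z y $  — match y
step 4: stack=$ S  input=z y $  — expand S → z y S
step 5: stack=$ S y z  input=z y $  — match z
step 6: stack=$ S y  input=y $  — match y
step 7: stack=$ S  input=$  — expand S → epsilon
Accept reached after 7 steps.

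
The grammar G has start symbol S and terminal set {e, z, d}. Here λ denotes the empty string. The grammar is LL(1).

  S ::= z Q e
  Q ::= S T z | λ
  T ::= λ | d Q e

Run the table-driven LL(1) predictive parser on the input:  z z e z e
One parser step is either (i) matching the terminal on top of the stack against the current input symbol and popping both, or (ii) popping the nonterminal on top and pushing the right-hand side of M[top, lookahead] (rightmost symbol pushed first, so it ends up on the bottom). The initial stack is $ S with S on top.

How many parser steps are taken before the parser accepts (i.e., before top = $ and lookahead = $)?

      Stack          Input        Action
   1  $ S            z z e z e $  expand S ::= z Q e
   2  $ e Q z        z z e z e $  match z
   3  $ e Q          z e z e $    expand Q ::= S T z
   4  $ e z T S      z e z e $    expand S ::= z Q e
   5  $ e z T e Q z  z e z e $    match z
   6  $ e z T e Q    e z e $      expand Q ::= λ
   7  $ e z T e      e z e $      match e
   8  $ e z T        z e $        expand T ::= λ
   9  $ e z          z e $        match z
  10  $ e            e $          match e
Accept reached after 10 steps.

10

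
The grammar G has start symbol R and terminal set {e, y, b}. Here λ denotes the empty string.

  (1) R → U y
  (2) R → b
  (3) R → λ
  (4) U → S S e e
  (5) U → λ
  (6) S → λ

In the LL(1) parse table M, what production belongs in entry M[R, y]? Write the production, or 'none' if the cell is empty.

R → U y

FIRST(S): from S→λ we get {λ}. So FIRST(S) = {λ}.
FIRST(U): from U→S S e e we get {e}; from U→λ we get {λ}. So FIRST(U) = {λ, e}.
FIRST(R): from R→U y we get {e, y}; from R→b we get {b}; from R→λ we get {λ}. So FIRST(R) = {λ, b, e, y}.
FOLLOW(R) includes $ since R is the start symbol.
FOLLOW(R): R appears on no right-hand side. Thus FOLLOW(R) = {$}.
For R → U y: FIRST(U y) = {e, y}, so it goes in M[R, t] for t ∈ {e, y}.
For R → b: FIRST(b) = {b}, so it goes in M[R, t] for t ∈ {b}.
For R → λ: FIRST(λ) = {λ}, so it goes in M[R, t] for t ∈ {}; since λ ∈ FIRST, also for every t ∈ FOLLOW(R) = {$}.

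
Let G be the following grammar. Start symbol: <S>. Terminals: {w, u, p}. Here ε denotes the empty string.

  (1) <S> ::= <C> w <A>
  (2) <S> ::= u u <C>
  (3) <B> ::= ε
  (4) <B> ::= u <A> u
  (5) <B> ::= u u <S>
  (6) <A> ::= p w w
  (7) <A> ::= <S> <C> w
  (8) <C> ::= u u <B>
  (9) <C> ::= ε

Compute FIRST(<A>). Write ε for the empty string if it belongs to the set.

FIRST(<B>) = {ε, u}
FIRST(<C>) = {ε, u}
FIRST(<S>) = {u, w}  (via <C> w <A>)
FIRST(<A>) = {p, u, w}  (via <S> <C> w)

{p, u, w}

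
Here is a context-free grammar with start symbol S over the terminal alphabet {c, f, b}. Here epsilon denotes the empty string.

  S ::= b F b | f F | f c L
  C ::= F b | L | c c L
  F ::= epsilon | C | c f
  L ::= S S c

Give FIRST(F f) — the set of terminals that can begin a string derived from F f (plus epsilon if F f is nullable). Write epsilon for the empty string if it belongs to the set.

FIRST(S) = {b, f}
FIRST(L) = {b, f}  (via S S c)
FIRST(C) = {b, c, f}  (via F b, L)
FIRST(F) = {epsilon, b, c, f}  (via C)
FIRST(F f): take FIRST of each symbol in turn, carrying on past any symbol whose FIRST contains epsilon; result {b, c, f}.

{b, c, f}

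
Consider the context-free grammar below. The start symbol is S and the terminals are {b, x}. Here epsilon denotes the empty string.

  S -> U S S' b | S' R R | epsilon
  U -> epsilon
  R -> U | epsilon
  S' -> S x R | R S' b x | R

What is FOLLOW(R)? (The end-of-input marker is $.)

FIRST(U): from U->epsilon we get {epsilon}. So FIRST(U) = {epsilon}.
FIRST(R): from R->U we get {epsilon}; from R->epsilon we get {epsilon}. So FIRST(R) = {epsilon}.
FIRST(S): from S->U S S' b we get {b, x}; from S->S' R R we get {epsilon, b, x}; from S->epsilon we get {epsilon}. So FIRST(S) = {epsilon, b, x}.
FIRST(S'): from S'->S x R we get {b, x}; from S'->R S' b x we get {b, x}; from S'->R we get {epsilon}. So FIRST(S') = {epsilon, b, x}.
FOLLOW(S) includes $ since S is the start symbol.
FOLLOW(S): in S->U S S' b, S is followed by S' b with FIRST {b, x}; in S'->S x R, S is followed by x R with FIRST {x}. Thus FOLLOW(S) = {$, b, x}.
FOLLOW(S'): in S->U S S' b, S' is followed by b with FIRST {b}; in S->S' R R, S' is followed by R R with FIRST {epsilon}; in S->S' R R, the suffix after S' is nullable, so FOLLOW(S') ⊇ FOLLOW(S) = {$, b, x}; in S'->R S' b x, S' is followed by b x with FIRST {b}. Thus FOLLOW(S') = {$, b, x}.
FOLLOW(R): in S->S' R R (occurrence 1), R is followed by R with FIRST {epsilon}; in S->S' R R (occurrence 1), the suffix after R is nullable, so FOLLOW(R) ⊇ FOLLOW(S) = {$, b, x}; in S->S' R R (occurrence 2), the suffix after R is empty, so FOLLOW(R) ⊇ FOLLOW(S) = {$, b, x}; in S'->S x R, the suffix after R is empty, so FOLLOW(R) ⊇ FOLLOW(S') = {$, b, x}; in S'->R S' b x, R is followed by S' b x with FIRST {b, x}; in S'->R, the suffix after R is empty, so FOLLOW(R) ⊇ FOLLOW(S') = {$, b, x}. Thus FOLLOW(R) = {$, b, x}.
FOLLOW(U): in S->U S S' b, U is followed by S S' b with FIRST {b, x}; in R->U, the suffix after U is empty, so FOLLOW(U) ⊇ FOLLOW(R) = {$, b, x}. Thus FOLLOW(U) = {$, b, x}.

{$, b, x}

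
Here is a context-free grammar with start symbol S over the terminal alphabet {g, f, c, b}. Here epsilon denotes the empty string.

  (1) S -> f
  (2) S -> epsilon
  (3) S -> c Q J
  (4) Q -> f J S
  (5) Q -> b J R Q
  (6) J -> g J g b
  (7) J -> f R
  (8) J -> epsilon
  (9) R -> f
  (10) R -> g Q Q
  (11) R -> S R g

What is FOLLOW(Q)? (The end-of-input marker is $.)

{$, b, c, f, g}

FIRST(S): from S->f we get {f}; from S->epsilon we get {epsilon}; from S->c Q J we get {c}. So FIRST(S) = {epsilon, c, f}.
FIRST(Q): from Q->f J S we get {f}; from Q->b J R Q we get {b}. So FIRST(Q) = {b, f}.
FIRST(J): from J->g J g b we get {g}; from J->f R we get {f}; from J->epsilon we get {epsilon}. So FIRST(J) = {epsilon, f, g}.
FIRST(R): from R->f we get {f}; from R->g Q Q we get {g}; from R->S R g we get {c, f, g}. So FIRST(R) = {c, f, g}.
FOLLOW(S) includes $ since S is the start symbol.
FOLLOW(S): in Q->f J S, the suffix after S is empty, so FOLLOW(S) ⊇ FOLLOW(Q) = {$, b, c, f, g}; in R->S R g, S is followed by R g with FIRST {c, f, g}. Thus FOLLOW(S) = {$, b, c, f, g}.
FOLLOW(Q): in S->c Q J, Q is followed by J with FIRST {epsilon, f, g}; in S->c Q J, the suffix after Q is nullable, so FOLLOW(Q) ⊇ FOLLOW(S) = {$, b, c, f, g}; in Q->b J R Q, the suffix after Q is empty (adds nothing new); in R->g Q Q (occurrence 1), Q is followed by Q with FIRST {b, f}; in R->g Q Q (occurrence 2), the suffix after Q is empty, so FOLLOW(Q) ⊇ FOLLOW(R) = {$, b, c, f, g}. Thus FOLLOW(Q) = {$, b, c, f, g}.
FOLLOW(J): in S->c Q J, the suffix after J is empty, so FOLLOW(J) ⊇ FOLLOW(S) = {$, b, c, f, g}; in Q->f J S, J is followed by S with FIRST {epsilon, c, f}; in Q->f J S, the suffix after J is nullable, so FOLLOW(J) ⊇ FOLLOW(Q) = {$, b, c, f, g}; in Q->b J R Q, J is followed by R Q with FIRST {c, f, g}; in J->g J g b, J is followed by g b with FIRST {g}. Thus FOLLOW(J) = {$, b, c, f, g}.
FOLLOW(R): in Q->b J R Q, R is followed by Q with FIRST {b, f}; in J->f R, the suffix after R is empty, so FOLLOW(R) ⊇ FOLLOW(J) = {$, b, c, f, g}; in R->S R g, R is followed by g with FIRST {g}. Thus FOLLOW(R) = {$, b, c, f, g}.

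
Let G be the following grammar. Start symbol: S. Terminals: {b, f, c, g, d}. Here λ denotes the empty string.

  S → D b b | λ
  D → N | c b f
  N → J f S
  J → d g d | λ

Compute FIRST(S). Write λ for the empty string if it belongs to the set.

FIRST(J) = {λ, d}
FIRST(N) = {d, f}  (via J f S)
FIRST(D) = {c, d, f}  (via N)
FIRST(S) = {λ, c, d, f}  (via D b b)

{λ, c, d, f}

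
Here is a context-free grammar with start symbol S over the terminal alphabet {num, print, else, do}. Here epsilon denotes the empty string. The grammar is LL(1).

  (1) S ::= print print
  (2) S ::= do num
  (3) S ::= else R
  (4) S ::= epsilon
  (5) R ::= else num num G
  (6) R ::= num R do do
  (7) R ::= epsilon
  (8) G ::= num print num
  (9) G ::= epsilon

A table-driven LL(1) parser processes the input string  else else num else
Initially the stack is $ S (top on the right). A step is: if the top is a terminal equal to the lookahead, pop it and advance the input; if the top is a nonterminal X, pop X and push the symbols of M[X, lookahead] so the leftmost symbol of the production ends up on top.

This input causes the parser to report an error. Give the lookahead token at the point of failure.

step 1: stack=$ S  input=else else num else $  — expand S ::= else R
step 2: stack=$ R else  input=else else num else $  — match else
step 3: stack=$ R  input=else num else $  — expand R ::= else num num G
step 4: stack=$ G num num else  input=else num else $  — match else
step 5: stack=$ G num num  input=num else $  — match num
step 6: stack=$ G num  input=else $  — error: top is terminal num but lookahead is else

else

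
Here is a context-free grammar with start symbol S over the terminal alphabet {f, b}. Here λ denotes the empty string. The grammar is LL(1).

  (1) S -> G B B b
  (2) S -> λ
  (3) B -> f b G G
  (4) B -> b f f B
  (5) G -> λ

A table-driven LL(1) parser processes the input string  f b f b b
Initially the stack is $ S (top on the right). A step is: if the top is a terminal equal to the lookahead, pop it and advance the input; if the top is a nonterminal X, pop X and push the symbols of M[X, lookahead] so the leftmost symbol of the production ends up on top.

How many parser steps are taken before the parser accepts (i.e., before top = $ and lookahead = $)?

13

step 1: stack=$ S  input=f b f b b $  — expand S -> G B B b
step 2: stack=$ b B B G  input=f b f b b $  — expand G -> λ
step 3: stack=$ b B B  input=f b f b b $  — expand B -> f b G G
step 4: stack=$ b B G G b f  input=f b f b b $  — match f
step 5: stack=$ b B G G b  input=b f b b $  — match b
step 6: stack=$ b B G G  input=f b b $  — expand G -> λ
step 7: stack=$ b B G  input=f b b $  — expand G -> λ
step 8: stack=$ b B  input=f b b $  — expand B -> f b G G
step 9: stack=$ b G G b f  input=f b b $  — match f
step 10: stack=$ b G G b  input=b b $  — match b
step 11: stack=$ b G G  input=b $  — expand G -> λ
step 12: stack=$ b G  input=b $  — expand G -> λ
step 13: stack=$ b  input=b $  — match b
Accept reached after 13 steps.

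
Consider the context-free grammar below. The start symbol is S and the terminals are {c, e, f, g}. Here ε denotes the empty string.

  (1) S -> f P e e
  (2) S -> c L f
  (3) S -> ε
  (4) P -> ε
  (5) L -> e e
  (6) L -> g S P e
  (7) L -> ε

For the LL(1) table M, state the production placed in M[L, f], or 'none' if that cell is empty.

FIRST(S): from S->f P e e we get {f}; from S->c L f we get {c}; from S->ε we get {ε}. So FIRST(S) = {ε, c, f}.
FIRST(P): from P->ε we get {ε}. So FIRST(P) = {ε}.
FIRST(L): from L->e e we get {e}; from L->g S P e we get {g}; from L->ε we get {ε}. So FIRST(L) = {ε, e, g}.
FOLLOW(S) includes $ since S is the start symbol.
FOLLOW(L): in S->c L f, L is followed by f with FIRST {f}. Thus FOLLOW(L) = {f}.
For L -> e e: FIRST(e e) = {e}, so it goes in M[L, t] for t ∈ {e}.
For L -> g S P e: FIRST(g S P e) = {g}, so it goes in M[L, t] for t ∈ {g}.
For L -> ε: FIRST(ε) = {ε}, so it goes in M[L, t] for t ∈ {}; since ε ∈ FIRST, also for every t ∈ FOLLOW(L) = {f}.

L -> ε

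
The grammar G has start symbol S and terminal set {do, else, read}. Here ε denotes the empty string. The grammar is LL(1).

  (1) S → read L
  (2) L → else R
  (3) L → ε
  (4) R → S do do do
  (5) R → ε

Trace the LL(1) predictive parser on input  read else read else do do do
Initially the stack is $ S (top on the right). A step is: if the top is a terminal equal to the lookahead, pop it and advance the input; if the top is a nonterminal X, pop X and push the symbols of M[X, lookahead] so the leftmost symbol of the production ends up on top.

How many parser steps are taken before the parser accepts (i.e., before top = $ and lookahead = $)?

step 1: stack=$ S  input=read else read else do do do $  — expand S → read L
step 2: stack=$ L read  input=read else read else do do do $  — match read
step 3: stack=$ L  input=else read else do do do $  — expand L → else R
step 4: stack=$ R else  input=else read else do do do $  — match else
step 5: stack=$ R  input=read else do do do $  — expand R → S do do do
step 6: stack=$ do do do S  input=read else do do do $  — expand S → read L
step 7: stack=$ do do do L read  input=read else do do do $  — match read
step 8: stack=$ do do do L  input=else do do do $  — expand L → else R
step 9: stack=$ do do do R else  input=else do do do $  — match else
step 10: stack=$ do do do R  input=do do do $  — expand R → ε
step 11: stack=$ do do do  input=do do do $  — match do
step 12: stack=$ do do  input=do do $  — match do
step 13: stack=$ do  input=do $  — match do
Accept reached after 13 steps.

13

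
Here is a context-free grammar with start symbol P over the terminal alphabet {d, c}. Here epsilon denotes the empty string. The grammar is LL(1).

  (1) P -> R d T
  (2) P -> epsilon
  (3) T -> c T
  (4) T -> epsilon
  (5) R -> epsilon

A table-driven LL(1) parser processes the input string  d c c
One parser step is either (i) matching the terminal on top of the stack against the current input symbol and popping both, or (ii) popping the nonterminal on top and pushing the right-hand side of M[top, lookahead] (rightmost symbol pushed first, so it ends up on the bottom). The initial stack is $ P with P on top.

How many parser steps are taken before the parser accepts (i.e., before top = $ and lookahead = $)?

8

     Stack    Input    Action
  1  $ P      d c c $  expand P -> R d T
  2  $ T d R  d c c $  expand R -> epsilon
  3  $ T d    d c c $  match d
  4  $ T      c c $    expand T -> c T
  5  $ T c    c c $    match c
  6  $ T      c $      expand T -> c T
  7  $ T c    c $      match c
  8  $ T      $        expand T -> epsilon
Accept reached after 8 steps.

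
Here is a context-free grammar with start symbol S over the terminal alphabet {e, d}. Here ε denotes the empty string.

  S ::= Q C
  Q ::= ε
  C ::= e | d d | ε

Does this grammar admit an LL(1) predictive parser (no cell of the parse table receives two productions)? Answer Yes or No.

Yes

FIRST(S) = {ε, d, e}
FIRST(Q) = {ε}
FIRST(C) = {ε, d, e}
FOLLOW(S) = {$}
FOLLOW(Q) = {$, d, e}
FOLLOW(C) = {$}
Each cell of M receives at most one production.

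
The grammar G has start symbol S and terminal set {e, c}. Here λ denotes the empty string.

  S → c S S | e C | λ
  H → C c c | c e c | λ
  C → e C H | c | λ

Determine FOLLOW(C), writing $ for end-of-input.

{$, c, e}

FIRST(S) = {λ, c, e}
FIRST(C) = {λ, c, e}
FIRST(H) = {λ, c, e}  (via C c c)
FOLLOW(S) includes $ since S is the start symbol.
FOLLOW(S): in S→c S S (occurrence 1), S is followed by S with FIRST {λ, c, e}; in S→c S S (occurrence 1), the suffix after S is nullable (adds nothing new); in S→c S S (occurrence 2), the suffix after S is empty (adds nothing new). Thus FOLLOW(S) = {$, c, e}.
FOLLOW(C): in S→e C, the suffix after C is empty, so FOLLOW(C) ⊇ FOLLOW(S) = {$, c, e}; in H→C c c, C is followed by c c with FIRST {c}; in C→e C H, C is followed by H with FIRST {λ, c, e}; in C→e C H, the suffix after C is nullable (adds nothing new). Thus FOLLOW(C) = {$, c, e}.
FOLLOW(H): in C→e C H, the suffix after H is empty, so FOLLOW(H) ⊇ FOLLOW(C) = {$, c, e}. Thus FOLLOW(H) = {$, c, e}.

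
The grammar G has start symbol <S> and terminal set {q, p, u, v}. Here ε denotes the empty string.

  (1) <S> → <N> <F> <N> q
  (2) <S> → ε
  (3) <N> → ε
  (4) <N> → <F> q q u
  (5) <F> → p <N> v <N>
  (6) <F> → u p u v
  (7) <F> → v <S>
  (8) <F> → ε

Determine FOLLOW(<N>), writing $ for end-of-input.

FIRST(<F>) = {ε, p, u, v}
FIRST(<N>) = {ε, p, q, u, v}  (via <F> q q u)
FIRST(<S>) = {ε, p, q, u, v}  (via <N> <F> <N> q)
FOLLOW(<S>) includes $ since <S> is the start symbol.
FOLLOW(<F>): in <S>→<N> <F> <N> q, <F> is followed by <N> q with FIRST {p, q, u, v}; in <N>→<F> q q u, <F> is followed by q q u with FIRST {q}. Thus FOLLOW(<F>) = {p, q, u, v}.
FOLLOW(<S>): in <F>→v <S>, the suffix after <S> is empty, so FOLLOW(<S>) ⊇ FOLLOW(<F>) = {p, q, u, v}. Thus FOLLOW(<S>) = {$, p, q, u, v}.
FOLLOW(<N>): in <S>→<N> <F> <N> q (occurrence 1), <N> is followed by <F> <N> q with FIRST {p, q, u, v}; in <S>→<N> <F> <N> q (occurrence 2), <N> is followed by q with FIRST {q}; in <F>→p <N> v <N> (occurrence 1), <N> is followed by v <N> with FIRST {v}; in <F>→p <N> v <N> (occurrence 2), the suffix after <N> is empty, so FOLLOW(<N>) ⊇ FOLLOW(<F>) = {p, q, u, v}. Thus FOLLOW(<N>) = {p, q, u, v}.

{p, q, u, v}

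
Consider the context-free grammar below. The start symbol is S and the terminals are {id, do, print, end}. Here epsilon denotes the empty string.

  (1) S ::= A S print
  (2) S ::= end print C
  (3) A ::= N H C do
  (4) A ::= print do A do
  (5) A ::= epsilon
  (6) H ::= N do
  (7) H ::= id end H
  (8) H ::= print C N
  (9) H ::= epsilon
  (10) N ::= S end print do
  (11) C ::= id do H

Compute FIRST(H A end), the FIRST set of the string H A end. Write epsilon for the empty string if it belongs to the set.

FIRST(C) = {id}
FIRST(S) = {end, print}  (via A S print)
FIRST(N) = {end, print}  (via S end print do)
FIRST(A) = {epsilon, end, print}  (via N H C do)
FIRST(H) = {epsilon, end, id, print}  (via N do)
FIRST(H A end): take FIRST of each symbol in turn, carrying on past any symbol whose FIRST contains epsilon; result {end, id, print}.

{end, id, print}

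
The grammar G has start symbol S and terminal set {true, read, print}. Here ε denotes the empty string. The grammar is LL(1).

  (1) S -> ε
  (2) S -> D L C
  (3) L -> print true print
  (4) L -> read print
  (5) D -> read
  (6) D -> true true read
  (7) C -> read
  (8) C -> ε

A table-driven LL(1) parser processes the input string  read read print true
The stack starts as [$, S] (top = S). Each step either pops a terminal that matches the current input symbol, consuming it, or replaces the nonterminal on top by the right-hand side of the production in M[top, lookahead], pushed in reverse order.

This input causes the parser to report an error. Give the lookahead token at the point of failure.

true

step 1: stack=$ S  input=read read print true $  — expand S -> D L C
step 2: stack=$ C L D  input=read read print true $  — expand D -> read
step 3: stack=$ C L read  input=read read print true $  — match read
step 4: stack=$ C L  input=read print true $  — expand L -> read print
step 5: stack=$ C print read  input=read print true $  — match read
step 6: stack=$ C print  input=print true $  — match print
step 7: stack=$ C  input=true $  — error: M[C, true] is empty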